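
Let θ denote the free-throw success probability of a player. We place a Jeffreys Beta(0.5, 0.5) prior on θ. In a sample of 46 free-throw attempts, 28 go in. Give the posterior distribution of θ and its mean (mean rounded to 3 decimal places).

Posterior: Beta(28.5, 18.5); mean ≈ 0.606

Observing 28 successes and 18 failures updates Beta(0.5, 0.5) by adding the success and failure counts to the two shape parameters: α = 0.5+28 = 28.5, β = 0.5+18 = 18.5.
Posterior mean = α/(α+β) = 28.5/47 = 0.606.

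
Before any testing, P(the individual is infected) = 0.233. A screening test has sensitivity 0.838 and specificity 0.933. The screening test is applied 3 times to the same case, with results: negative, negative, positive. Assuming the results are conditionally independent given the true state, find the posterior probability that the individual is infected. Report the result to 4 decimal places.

Posterior P(H) ≈ 0.1028

With H the event that the individual is infected, the joint likelihood of the observed sequence is P(data|H) = 0.162·0.162·0.838 = 0.021992 and P(data|¬H) = 0.933·0.933·0.067 = 0.058323.
Bayes: P(H|data) = 0.233·0.021992 / (0.233·0.021992 + 0.767·0.058323) = 0.0051242/0.049858 = 0.1028.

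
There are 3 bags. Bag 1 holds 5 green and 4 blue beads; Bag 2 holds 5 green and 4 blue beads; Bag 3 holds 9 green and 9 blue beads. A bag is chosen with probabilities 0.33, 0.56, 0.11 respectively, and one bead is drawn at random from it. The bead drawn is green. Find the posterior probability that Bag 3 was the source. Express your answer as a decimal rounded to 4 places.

Posterior probability ≈ 0.1001

Tabulate prior·likelihood by source: [1] prior 0.33, lik 0.5556, product 0.1833; [2] prior 0.56, lik 0.5556, product 0.3111; [3] prior 0.11, lik 0.5, product 0.05500.
Normalizing constant = 0.54944; the posterior for Bag 3 is its product over the sum, 0.05500/0.54944 = 0.1001.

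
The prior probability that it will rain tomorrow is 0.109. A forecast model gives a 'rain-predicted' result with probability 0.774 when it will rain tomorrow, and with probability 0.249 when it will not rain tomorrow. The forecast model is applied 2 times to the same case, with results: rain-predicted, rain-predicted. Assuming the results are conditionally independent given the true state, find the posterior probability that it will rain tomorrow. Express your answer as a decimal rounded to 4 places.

Posterior P(H) ≈ 0.5417

Let H be the event that it will rain tomorrow; start with P(H) = 0.109. P('rain-predicted'|H) = 0.774, P('rain-predicted'|¬H) = 0.249.
Update on result 1 ('rain-predicted'): P(H) ← 0.774·0.1090 / (0.774·0.1090 + 0.249·0.8910) = 0.084366/0.30622 = 0.2755.
Update on result 2 ('rain-predicted'): P(H) ← 0.774·0.2755 / (0.774·0.2755 + 0.249·0.7245) = 0.21324/0.39364 = 0.5417.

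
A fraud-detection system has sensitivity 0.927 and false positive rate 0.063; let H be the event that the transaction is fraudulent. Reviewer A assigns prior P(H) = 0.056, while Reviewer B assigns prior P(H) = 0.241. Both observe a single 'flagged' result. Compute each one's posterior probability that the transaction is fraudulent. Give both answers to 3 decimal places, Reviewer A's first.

The likelihood ratio for a 'flagged' result is 0.927/0.063 = 14.714.
Reviewer A: prior odds 0.056/0.944 = 0.059322; posterior odds 0.87288; posterior probability 0.466.
Reviewer B: prior odds 0.241/0.759 = 0.31752; posterior odds 4.6721; posterior probability 0.824.

Reviewer A: 0.466; Reviewer B: 0.824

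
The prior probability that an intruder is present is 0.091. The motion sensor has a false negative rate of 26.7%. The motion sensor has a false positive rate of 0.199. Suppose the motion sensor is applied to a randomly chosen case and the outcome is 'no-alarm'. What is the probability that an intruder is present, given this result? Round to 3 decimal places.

Write H for 'an intruder is present'. Prior odds H:¬H = 0.091/0.909 = 0.10011. For the 'no-alarm' outcome, the likelihood ratio is 0.267/0.801 = 0.33333.
Posterior odds = 0.10011 × 0.33333 = 0.033370, so P(H|E) = 0.033370/(1+0.033370) = 0.032.

P(H | E) ≈ 0.032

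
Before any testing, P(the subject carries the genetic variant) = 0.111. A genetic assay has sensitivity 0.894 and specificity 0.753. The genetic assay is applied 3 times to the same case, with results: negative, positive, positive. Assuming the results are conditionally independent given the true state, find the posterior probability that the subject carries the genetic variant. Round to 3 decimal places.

With H the event that the subject carries the genetic variant, the joint likelihood of the observed sequence is P(data|H) = 0.106·0.894·0.894 = 0.084719 and P(data|¬H) = 0.753·0.247·0.247 = 0.045940.
Bayes: P(H|data) = 0.111·0.084719 / (0.111·0.084719 + 0.889·0.045940) = 0.0094038/0.050244 = 0.1872.

Posterior P(H) ≈ 0.187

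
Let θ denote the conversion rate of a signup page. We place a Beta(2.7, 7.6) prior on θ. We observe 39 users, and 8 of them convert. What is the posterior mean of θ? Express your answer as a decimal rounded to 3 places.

Posterior mean ≈ 0.217

Observing 8 successes and 31 failures updates Beta(2.7, 7.6) by adding the success and failure counts to the two shape parameters: α = 2.7+8 = 10.7, β = 7.6+31 = 38.6.
E[θ | data] = 10.7/(10.7+38.6) = 0.217.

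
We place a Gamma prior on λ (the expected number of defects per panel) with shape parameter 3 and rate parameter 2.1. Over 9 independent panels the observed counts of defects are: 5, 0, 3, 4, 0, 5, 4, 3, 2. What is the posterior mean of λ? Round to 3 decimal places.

The Poisson likelihood adds the total count to the shape and the number of exposure periods to the rate. Here ∑xᵢ = 26 and n = 9, so shape 3→29 and rate 2.1→11.1.
Posterior mean = shape/rate = 29/11.1 = 2.613.

Posterior mean ≈ 2.613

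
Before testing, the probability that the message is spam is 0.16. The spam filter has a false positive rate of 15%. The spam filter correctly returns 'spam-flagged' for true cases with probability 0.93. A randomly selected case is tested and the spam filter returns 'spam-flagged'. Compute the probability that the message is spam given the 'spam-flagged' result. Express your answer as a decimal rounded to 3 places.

Write H for 'the message is spam'. Prior odds H:¬H = 0.16/0.84 = 0.19048. For the 'spam-flagged' outcome, the likelihood ratio is 0.93/0.15 = 6.2000.
Posterior odds = 0.19048 × 6.2000 = 1.1810, so P(H|E) = 1.1810/(1+1.1810) = 0.541.

P(H | E) ≈ 0.541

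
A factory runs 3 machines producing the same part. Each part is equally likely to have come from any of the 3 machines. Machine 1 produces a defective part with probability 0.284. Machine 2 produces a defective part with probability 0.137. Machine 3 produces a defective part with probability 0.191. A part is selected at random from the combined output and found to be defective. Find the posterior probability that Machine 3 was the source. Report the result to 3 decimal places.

Tabulate prior·likelihood by source: [1] prior 0.333333, lik 0.284, product 0.09467; [2] prior 0.333333, lik 0.137, product 0.04567; [3] prior 0.333333, lik 0.191, product 0.06367.
Normalizing constant = 0.20400; the posterior for Machine 3 is its product over the sum, 0.06367/0.20400 = 0.312.

Posterior probability ≈ 0.312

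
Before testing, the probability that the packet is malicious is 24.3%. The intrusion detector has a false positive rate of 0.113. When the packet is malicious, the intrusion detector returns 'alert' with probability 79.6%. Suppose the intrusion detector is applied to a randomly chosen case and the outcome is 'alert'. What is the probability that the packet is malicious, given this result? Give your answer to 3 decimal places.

Write H for 'the packet is malicious'. Prior odds H:¬H = 0.243/0.757 = 0.32100. For the 'alert' outcome, the likelihood ratio is 0.796/0.113 = 7.0442.
Posterior odds = 0.32100 × 7.0442 = 2.2612, so P(H|E) = 2.2612/(1+2.2612) = 0.693.

P(H | E) ≈ 0.693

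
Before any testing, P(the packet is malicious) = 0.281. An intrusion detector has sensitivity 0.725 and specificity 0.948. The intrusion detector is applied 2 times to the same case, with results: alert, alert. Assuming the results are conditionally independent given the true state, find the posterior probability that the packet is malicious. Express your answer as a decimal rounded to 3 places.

Let H be the event that the packet is malicious; start with P(H) = 0.281. P('alert'|H) = 0.725, P('alert'|¬H) = 0.052.
Update on result 1 ('alert'): P(H) ← 0.725·0.2810 / (0.725·0.2810 + 0.052·0.7190) = 0.20373/0.24111 = 0.8449.
Update on result 2 ('alert'): P(H) ← 0.725·0.8449 / (0.725·0.8449 + 0.052·0.1551) = 0.61258/0.62064 = 0.9870.

Posterior P(H) ≈ 0.987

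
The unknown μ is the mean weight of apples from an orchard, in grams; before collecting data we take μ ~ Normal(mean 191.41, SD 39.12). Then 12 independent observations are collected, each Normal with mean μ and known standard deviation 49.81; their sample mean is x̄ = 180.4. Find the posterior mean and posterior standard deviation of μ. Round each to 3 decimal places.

Posterior mean ≈ 181.710; posterior SD ≈ 13.496

With known σ, the Normal prior is conjugate. Weight on the data is w = (n/σ²)/(n/σ² + 1/τ₀²) = 0.00483669/(0.00483669+0.00065343) = 0.88098.
Posterior mean = w·x̄ + (1−w)·μ₀ = 0.88098·180.4 + 0.11902·191.41 = 181.710. Posterior variance = 1/(0.00483669+0.00065343) = 182.145, so SD = 13.496.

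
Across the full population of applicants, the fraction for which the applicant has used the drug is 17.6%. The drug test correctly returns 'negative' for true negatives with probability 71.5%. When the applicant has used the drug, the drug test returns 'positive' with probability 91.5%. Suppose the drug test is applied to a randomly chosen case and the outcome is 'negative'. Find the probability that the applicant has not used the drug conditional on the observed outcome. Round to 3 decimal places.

Let H be the event that the applicant has used the drug. P(H) = 0.176, so P(¬H) = 0.824. With E the 'negative' result, P(E|H) = 0.085 and P(E|¬H) = 0.715.
P(E) = 0.085·0.176 + 0.715·0.824 = 0.014960 + 0.58916 = 0.60412.
By Bayes' theorem, P(H|E) = 0.014960 / 0.60412 = 0.025. Hence P(¬H|E) = 1 − 0.025 = 0.975.

P(¬H | E) ≈ 0.975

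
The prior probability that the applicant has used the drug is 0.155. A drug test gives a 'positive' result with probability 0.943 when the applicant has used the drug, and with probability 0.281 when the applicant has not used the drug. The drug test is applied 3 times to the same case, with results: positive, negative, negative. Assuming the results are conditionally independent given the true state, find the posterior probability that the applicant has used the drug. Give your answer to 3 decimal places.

Let H be the event that the applicant has used the drug; start with P(H) = 0.155. P('positive'|H) = 0.943, P('positive'|¬H) = 0.281.
Update on result 1 ('positive'): P(H) ← 0.943·0.1550 / (0.943·0.1550 + 0.281·0.8450) = 0.14616/0.38361 = 0.3810.
Update on result 2 ('negative'): P(H) ← 0.057·0.3810 / (0.057·0.3810 + 0.719·0.6190) = 0.021718/0.46676 = 0.0465.
Update on result 3 ('negative'): P(H) ← 0.057·0.0465 / (0.057·0.0465 + 0.719·0.9535) = 0.0026522/0.68820 = 0.0039.

Posterior P(H) ≈ 0.004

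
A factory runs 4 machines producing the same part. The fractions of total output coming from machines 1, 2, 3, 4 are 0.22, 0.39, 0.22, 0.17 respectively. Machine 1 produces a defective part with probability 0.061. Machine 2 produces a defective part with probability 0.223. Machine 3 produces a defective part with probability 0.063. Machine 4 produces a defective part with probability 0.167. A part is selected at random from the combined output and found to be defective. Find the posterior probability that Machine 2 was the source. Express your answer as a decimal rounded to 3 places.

Posterior probability ≈ 0.610

P(defective|M1) = 0.061; P(defective|M2) = 0.223; P(defective|M3) = 0.063; P(defective|M4) = 0.167.
Prior × likelihood for each source: 0.22·0.061=0.01342, 0.39·0.223=0.08697, 0.22·0.063=0.01386, 0.17·0.167=0.02839. Summing gives P(defective) = 0.14264.
P(Machine 2 | defective) = 0.08697 / 0.14264 = 0.610.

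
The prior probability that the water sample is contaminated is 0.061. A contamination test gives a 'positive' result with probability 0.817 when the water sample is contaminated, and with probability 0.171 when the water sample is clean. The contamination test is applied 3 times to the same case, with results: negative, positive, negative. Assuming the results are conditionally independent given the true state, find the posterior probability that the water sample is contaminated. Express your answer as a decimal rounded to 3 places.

Posterior P(H) ≈ 0.015

With H the event that the water sample is contaminated, the joint likelihood of the observed sequence is P(data|H) = 0.183·0.817·0.183 = 0.027361 and P(data|¬H) = 0.829·0.171·0.829 = 0.11752.
Bayes: P(H|data) = 0.061·0.027361 / (0.061·0.027361 + 0.939·0.11752) = 0.0016690/0.11202 = 0.0149.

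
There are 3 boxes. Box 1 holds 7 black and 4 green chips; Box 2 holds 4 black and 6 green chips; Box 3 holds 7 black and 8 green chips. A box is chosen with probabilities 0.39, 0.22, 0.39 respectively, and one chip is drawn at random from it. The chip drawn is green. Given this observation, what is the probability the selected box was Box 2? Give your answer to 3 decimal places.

Tabulate prior·likelihood by source: [1] prior 0.39, lik 0.3636, product 0.1418; [2] prior 0.22, lik 0.6, product 0.1320; [3] prior 0.39, lik 0.5333, product 0.2080.
Normalizing constant = 0.48182; the posterior for Box 2 is its product over the sum, 0.1320/0.48182 = 0.274.

Posterior probability ≈ 0.274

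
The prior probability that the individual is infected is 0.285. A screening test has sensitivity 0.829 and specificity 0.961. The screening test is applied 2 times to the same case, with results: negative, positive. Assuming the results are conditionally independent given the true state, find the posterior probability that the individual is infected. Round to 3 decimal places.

Let H be the event that the individual is infected; start with P(H) = 0.285. P('positive'|H) = 0.829, P('positive'|¬H) = 0.039.
Update on result 1 ('negative'): P(H) ← 0.171·0.2850 / (0.171·0.2850 + 0.961·0.7150) = 0.048735/0.73585 = 0.0662.
Update on result 2 ('positive'): P(H) ← 0.829·0.0662 / (0.829·0.0662 + 0.039·0.9338) = 0.054904/0.091321 = 0.6012.

Posterior P(H) ≈ 0.601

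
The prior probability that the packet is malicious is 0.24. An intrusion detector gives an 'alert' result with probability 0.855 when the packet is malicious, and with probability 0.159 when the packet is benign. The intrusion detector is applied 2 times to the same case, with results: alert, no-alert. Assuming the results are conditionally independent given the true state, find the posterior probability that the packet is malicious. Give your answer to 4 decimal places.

Let H be the event that the packet is malicious; start with P(H) = 0.24. P('alert'|H) = 0.855, P('alert'|¬H) = 0.159.
Update on result 1 ('alert'): P(H) ← 0.855·0.2400 / (0.855·0.2400 + 0.159·0.7600) = 0.20520/0.32604 = 0.6294.
Update on result 2 ('no-alert'): P(H) ← 0.145·0.6294 / (0.145·0.6294 + 0.841·0.3706) = 0.091259/0.40296 = 0.2265.

Posterior P(H) ≈ 0.2265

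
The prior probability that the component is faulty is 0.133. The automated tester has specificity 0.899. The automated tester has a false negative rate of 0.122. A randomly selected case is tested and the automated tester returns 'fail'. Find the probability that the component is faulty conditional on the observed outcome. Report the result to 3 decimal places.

Write H for 'the component is faulty'. Prior odds H:¬H = 0.133/0.867 = 0.15340. For the 'fail' outcome, the likelihood ratio is 0.878/0.101 = 8.6931.
Posterior odds = 0.15340 × 8.6931 = 1.3335, so P(H|E) = 1.3335/(1+1.3335) = 0.571.

P(H | E) ≈ 0.571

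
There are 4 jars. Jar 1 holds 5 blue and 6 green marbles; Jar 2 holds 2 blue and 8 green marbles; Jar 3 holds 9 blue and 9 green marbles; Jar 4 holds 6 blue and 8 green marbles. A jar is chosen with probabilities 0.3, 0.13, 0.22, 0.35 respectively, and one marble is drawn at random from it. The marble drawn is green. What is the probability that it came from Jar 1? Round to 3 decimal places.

Tabulate prior·likelihood by source: [1] prior 0.3, lik 0.5455, product 0.1636; [2] prior 0.13, lik 0.8, product 0.1040; [3] prior 0.22, lik 0.5, product 0.1100; [4] prior 0.35, lik 0.5714, product 0.2000.
Normalizing constant = 0.57764; the posterior for Jar 1 is its product over the sum, 0.1636/0.57764 = 0.283.

Posterior probability ≈ 0.283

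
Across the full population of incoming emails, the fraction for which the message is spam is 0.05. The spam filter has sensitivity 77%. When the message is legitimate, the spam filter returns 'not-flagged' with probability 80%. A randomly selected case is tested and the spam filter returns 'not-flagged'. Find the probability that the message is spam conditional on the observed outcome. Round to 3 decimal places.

P(H | E) ≈ 0.015

Write H for 'the message is spam'. Prior odds H:¬H = 0.05/0.95 = 0.052632. For the 'not-flagged' outcome, the likelihood ratio is 0.23/0.8 = 0.28750.
Posterior odds = 0.052632 × 0.28750 = 0.015132, so P(H|E) = 0.015132/(1+0.015132) = 0.015.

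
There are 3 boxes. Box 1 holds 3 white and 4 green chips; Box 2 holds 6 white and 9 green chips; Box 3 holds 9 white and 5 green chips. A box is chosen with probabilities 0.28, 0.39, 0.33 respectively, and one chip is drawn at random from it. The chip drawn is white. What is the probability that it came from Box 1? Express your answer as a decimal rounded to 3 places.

P(white|Box 1) = 0.4286; P(white|Box 2) = 0.4; P(white|Box 3) = 0.6429.
Prior × likelihood for each source: 0.28·0.4286=0.1200, 0.39·0.4=0.1560, 0.33·0.6429=0.2121. Summing gives P(white) = 0.48814.
P(Box 1 | white) = 0.1200 / 0.48814 = 0.246.

Posterior probability ≈ 0.246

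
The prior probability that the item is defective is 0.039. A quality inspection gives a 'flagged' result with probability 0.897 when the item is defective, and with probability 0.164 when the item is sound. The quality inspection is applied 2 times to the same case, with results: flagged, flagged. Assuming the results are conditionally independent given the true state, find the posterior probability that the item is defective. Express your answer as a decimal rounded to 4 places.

With H the event that the item is defective, the joint likelihood of the observed sequence is P(data|H) = 0.897·0.897 = 0.80461 and P(data|¬H) = 0.164·0.164 = 0.026896.
Bayes: P(H|data) = 0.039·0.80461 / (0.039·0.80461 + 0.961·0.026896) = 0.031380/0.057227 = 0.5483.

Posterior P(H) ≈ 0.5483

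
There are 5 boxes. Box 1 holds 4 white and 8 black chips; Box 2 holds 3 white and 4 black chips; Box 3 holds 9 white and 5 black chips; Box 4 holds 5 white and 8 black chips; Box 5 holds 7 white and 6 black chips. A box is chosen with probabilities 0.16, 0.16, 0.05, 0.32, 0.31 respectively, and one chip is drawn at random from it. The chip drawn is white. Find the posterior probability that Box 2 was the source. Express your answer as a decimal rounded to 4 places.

Posterior probability ≈ 0.1544

P(white|Box 1) = 0.3333; P(white|Box 2) = 0.4286; P(white|Box 3) = 0.6429; P(white|Box 4) = 0.3846; P(white|Box 5) = 0.5385.
Prior × likelihood for each source: 0.16·0.3333=0.05333, 0.16·0.4286=0.06857, 0.05·0.6429=0.03214, 0.32·0.3846=0.1231, 0.31·0.5385=0.1669. Summing gives P(white) = 0.44405.
P(Box 2 | white) = 0.06857 / 0.44405 = 0.1544.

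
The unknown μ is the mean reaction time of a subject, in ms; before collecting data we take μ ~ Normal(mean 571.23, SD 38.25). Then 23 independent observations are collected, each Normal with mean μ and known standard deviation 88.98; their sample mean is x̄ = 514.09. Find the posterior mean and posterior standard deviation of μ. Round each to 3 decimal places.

With known σ, the Normal prior is conjugate. Weight on the data is w = (n/σ²)/(n/σ² + 1/τ₀²) = 0.00290498/(0.00290498+0.00068350) = 0.80953.
Posterior mean = w·x̄ + (1−w)·μ₀ = 0.80953·514.09 + 0.19047·571.23 = 524.973. Posterior variance = 1/(0.00290498+0.00068350) = 278.670, so SD = 16.693.

Posterior mean ≈ 524.973; posterior SD ≈ 16.693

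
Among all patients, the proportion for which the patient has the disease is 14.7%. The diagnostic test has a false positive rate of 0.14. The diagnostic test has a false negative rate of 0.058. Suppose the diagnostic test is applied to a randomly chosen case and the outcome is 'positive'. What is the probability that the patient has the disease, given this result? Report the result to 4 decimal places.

Let H be the event that the patient has the disease. P(H) = 0.147, so P(¬H) = 0.853. With E the 'positive' result, P(E|H) = 0.942 and P(E|¬H) = 0.14.
P(E) = 0.942·0.147 + 0.14·0.853 = 0.13847 + 0.11942 = 0.25789.
By Bayes' theorem, P(H|E) = 0.13847 / 0.25789 = 0.5369.

P(H | E) ≈ 0.5369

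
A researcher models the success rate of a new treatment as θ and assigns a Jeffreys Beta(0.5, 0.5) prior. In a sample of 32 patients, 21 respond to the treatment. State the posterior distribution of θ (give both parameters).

The binomial likelihood is conjugate to the Beta prior: with 21 successes and 11 failures, the posterior is Beta(0.5+21, 0.5+11) = Beta(21.5, 11.5).

Posterior: Beta(21.5, 11.5)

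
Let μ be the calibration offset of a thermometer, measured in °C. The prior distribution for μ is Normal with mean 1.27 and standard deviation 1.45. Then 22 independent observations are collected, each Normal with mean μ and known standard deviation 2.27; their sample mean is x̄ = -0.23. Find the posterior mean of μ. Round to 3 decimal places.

With known σ, the Normal prior is conjugate. Weight on the data is w = (n/σ²)/(n/σ² + 1/τ₀²) = 4.26944/(4.26944+0.475624) = 0.89976.
Posterior mean = w·x̄ + (1−w)·μ₀ = 0.89976·-0.23 + 0.10024·1.27 = -0.080.

Posterior mean ≈ -0.080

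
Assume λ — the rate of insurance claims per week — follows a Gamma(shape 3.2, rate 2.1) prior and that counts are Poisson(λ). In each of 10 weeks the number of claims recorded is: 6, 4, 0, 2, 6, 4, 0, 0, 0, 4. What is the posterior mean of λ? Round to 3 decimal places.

Posterior mean ≈ 2.413

The Poisson likelihood adds the total count to the shape and the number of exposure periods to the rate. Here ∑xᵢ = 26 and n = 10, so shape 3.2→29.2 and rate 2.1→12.1.
E[λ | data] = 29.2/12.1 = 2.413.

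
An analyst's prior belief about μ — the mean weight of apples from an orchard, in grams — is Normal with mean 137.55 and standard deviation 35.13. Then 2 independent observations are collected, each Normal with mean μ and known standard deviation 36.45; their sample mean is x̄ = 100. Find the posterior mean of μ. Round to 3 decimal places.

Posterior mean ≈ 113.140

Prior precision 1/τ₀² = 1/35.13² = 0.00081030; data precision n/σ² = 2/36.45² = 0.00150534.
Posterior precision = 0.00081030 + 0.00150534 = 0.00231564.
Posterior mean = (0.00081030·137.55 + 0.00150534·100) / 0.00231564 = 113.140.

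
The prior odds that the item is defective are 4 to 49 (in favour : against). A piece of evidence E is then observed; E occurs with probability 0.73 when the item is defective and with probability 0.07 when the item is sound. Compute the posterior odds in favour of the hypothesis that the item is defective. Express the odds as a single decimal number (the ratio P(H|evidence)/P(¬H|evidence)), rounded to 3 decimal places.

Posterior odds ≈ 0.851

Prior odds = 4/49 = 0.081633. In log-odds, ln(0.081633) = -2.5055.
Add log likelihood ratio: ln(10.429) = 2.3445.
Posterior log-odds = -0.16098, so posterior odds = exp(-0.16098) = 0.85131.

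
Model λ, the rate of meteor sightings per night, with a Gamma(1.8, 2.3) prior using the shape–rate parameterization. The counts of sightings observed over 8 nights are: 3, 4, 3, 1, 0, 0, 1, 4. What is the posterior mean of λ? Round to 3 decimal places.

The Poisson likelihood adds the total count to the shape and the number of exposure periods to the rate. Here ∑xᵢ = 16 and n = 8, so shape 1.8→17.8 and rate 2.3→10.3.
Posterior mean = shape/rate = 17.8/10.3 = 1.728.

Posterior mean ≈ 1.728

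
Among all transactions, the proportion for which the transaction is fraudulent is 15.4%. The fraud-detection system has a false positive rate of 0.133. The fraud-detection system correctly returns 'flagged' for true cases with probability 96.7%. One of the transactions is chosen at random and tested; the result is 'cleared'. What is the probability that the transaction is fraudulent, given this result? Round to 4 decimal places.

Let H be the event that the transaction is fraudulent. P(H) = 0.154, so P(¬H) = 0.846. With E the 'cleared' result, P(E|H) = 0.033 and P(E|¬H) = 0.867.
P(E) = 0.033·0.154 + 0.867·0.846 = 0.0050820 + 0.73348 = 0.73856.
By Bayes' theorem, P(H|E) = 0.0050820 / 0.73856 = 0.0069.

P(H | E) ≈ 0.0069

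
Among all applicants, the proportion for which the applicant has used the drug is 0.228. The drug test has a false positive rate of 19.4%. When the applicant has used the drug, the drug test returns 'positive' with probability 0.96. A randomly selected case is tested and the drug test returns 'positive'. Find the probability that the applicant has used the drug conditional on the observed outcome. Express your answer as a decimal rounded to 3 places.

P(H | E) ≈ 0.594

Let H be the event that the applicant has used the drug. P(H) = 0.228, so P(¬H) = 0.772. With E the 'positive' result, P(E|H) = 0.96 and P(E|¬H) = 0.194.
P(E) = 0.96·0.228 + 0.194·0.772 = 0.21888 + 0.14977 = 0.36865.
By Bayes' theorem, P(H|E) = 0.21888 / 0.36865 = 0.594.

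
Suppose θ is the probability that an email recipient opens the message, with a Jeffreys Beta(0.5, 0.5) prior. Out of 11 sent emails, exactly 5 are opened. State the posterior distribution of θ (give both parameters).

The binomial likelihood is conjugate to the Beta prior: with 5 successes and 6 failures, the posterior is Beta(0.5+5, 0.5+6) = Beta(5.5, 6.5).

Posterior: Beta(5.5, 6.5)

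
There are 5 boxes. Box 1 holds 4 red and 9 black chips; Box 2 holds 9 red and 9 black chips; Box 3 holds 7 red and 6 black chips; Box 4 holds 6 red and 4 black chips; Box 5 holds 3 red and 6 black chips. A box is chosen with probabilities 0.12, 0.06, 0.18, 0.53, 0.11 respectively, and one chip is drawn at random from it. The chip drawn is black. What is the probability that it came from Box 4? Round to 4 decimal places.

Tabulate prior·likelihood by source: [1] prior 0.12, lik 0.6923, product 0.08308; [2] prior 0.06, lik 0.5, product 0.03000; [3] prior 0.18, lik 0.4615, product 0.08308; [4] prior 0.53, lik 0.4, product 0.2120; [5] prior 0.11, lik 0.6667, product 0.07333.
Normalizing constant = 0.48149; the posterior for Box 4 is its product over the sum, 0.2120/0.48149 = 0.4403.

Posterior probability ≈ 0.4403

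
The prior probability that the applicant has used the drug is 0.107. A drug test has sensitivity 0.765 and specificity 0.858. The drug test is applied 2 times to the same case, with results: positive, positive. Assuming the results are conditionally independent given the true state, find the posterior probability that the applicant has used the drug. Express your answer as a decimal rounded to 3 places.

Posterior P(H) ≈ 0.777

Let H be the event that the applicant has used the drug; start with P(H) = 0.107. P('positive'|H) = 0.765, P('positive'|¬H) = 0.142.
Update on result 1 ('positive'): P(H) ← 0.765·0.1070 / (0.765·0.1070 + 0.142·0.8930) = 0.081855/0.20866 = 0.3923.
Update on result 2 ('positive'): P(H) ← 0.765·0.3923 / (0.765·0.3923 + 0.142·0.6077) = 0.30010/0.38639 = 0.7767.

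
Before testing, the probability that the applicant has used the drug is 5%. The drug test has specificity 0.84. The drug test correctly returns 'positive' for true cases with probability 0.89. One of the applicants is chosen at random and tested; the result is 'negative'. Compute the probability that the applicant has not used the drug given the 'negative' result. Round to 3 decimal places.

P(¬H | E) ≈ 0.993

Write H for 'the applicant has used the drug'. Prior odds H:¬H = 0.05/0.95 = 0.052632. For the 'negative' outcome, the likelihood ratio is 0.11/0.84 = 0.13095.
Posterior odds = 0.052632 × 0.13095 = 0.0068922, so P(H|E) = 0.0068922/(1+0.0068922) = 0.007. Then P(¬H|E) = 1 − 0.007 = 0.993.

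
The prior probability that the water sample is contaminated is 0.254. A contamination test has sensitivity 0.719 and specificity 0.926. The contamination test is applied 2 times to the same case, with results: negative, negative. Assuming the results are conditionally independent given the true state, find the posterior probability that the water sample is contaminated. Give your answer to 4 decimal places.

Posterior P(H) ≈ 0.0304

With H the event that the water sample is contaminated, the joint likelihood of the observed sequence is P(data|H) = 0.281·0.281 = 0.078961 and P(data|¬H) = 0.926·0.926 = 0.85748.
Bayes: P(H|data) = 0.254·0.078961 / (0.254·0.078961 + 0.746·0.85748) = 0.020056/0.65973 = 0.0304.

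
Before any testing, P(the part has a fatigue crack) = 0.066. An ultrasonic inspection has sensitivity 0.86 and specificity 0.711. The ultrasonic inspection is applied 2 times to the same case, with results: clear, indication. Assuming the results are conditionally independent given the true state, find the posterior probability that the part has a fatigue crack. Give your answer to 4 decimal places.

Let H be the event that the part has a fatigue crack; start with P(H) = 0.066. P('indication'|H) = 0.86, P('indication'|¬H) = 0.289.
Update on result 1 ('clear'): P(H) ← 0.14·0.0660 / (0.14·0.0660 + 0.711·0.9340) = 0.0092400/0.67331 = 0.0137.
Update on result 2 ('indication'): P(H) ← 0.86·0.0137 / (0.86·0.0137 + 0.289·0.9863) = 0.011802/0.29684 = 0.0398.

Posterior P(H) ≈ 0.0398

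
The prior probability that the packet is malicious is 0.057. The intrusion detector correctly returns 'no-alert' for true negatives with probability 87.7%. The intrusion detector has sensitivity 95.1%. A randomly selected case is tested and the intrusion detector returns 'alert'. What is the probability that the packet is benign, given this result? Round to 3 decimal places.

P(¬H | E) ≈ 0.682

Write H for 'the packet is malicious'. Prior odds H:¬H = 0.057/0.943 = 0.060445. For the 'alert' outcome, the likelihood ratio is 0.951/0.123 = 7.7317.
Posterior odds = 0.060445 × 7.7317 = 0.46735, so P(H|E) = 0.46735/(1+0.46735) = 0.318. Then P(¬H|E) = 1 − 0.318 = 0.682.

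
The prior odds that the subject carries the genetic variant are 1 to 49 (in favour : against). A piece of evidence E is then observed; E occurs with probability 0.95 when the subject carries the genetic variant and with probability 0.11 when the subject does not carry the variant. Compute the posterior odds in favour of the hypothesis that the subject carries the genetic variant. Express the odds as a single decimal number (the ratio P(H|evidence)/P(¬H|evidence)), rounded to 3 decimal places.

Posterior odds ≈ 0.176

Prior odds = 1/49 = 0.020408.
Likelihood ratio for E = 0.95/0.11 = 8.6364.
Posterior odds = prior odds × LR = 0.17625.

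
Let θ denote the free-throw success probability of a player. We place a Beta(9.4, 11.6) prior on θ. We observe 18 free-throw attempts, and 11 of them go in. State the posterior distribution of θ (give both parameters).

Posterior: Beta(20.4, 18.6)

The binomial likelihood is conjugate to the Beta prior: with 11 successes and 7 failures, the posterior is Beta(9.4+11, 11.6+7) = Beta(20.4, 18.6).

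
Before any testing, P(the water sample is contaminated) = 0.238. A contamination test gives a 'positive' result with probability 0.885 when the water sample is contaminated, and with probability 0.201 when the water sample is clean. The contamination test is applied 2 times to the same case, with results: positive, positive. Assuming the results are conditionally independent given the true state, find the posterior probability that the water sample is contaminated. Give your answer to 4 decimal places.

Let H be the event that the water sample is contaminated; start with P(H) = 0.238. P('positive'|H) = 0.885, P('positive'|¬H) = 0.201.
Update on result 1 ('positive'): P(H) ← 0.885·0.2380 / (0.885·0.2380 + 0.201·0.7620) = 0.21063/0.36379 = 0.5790.
Update on result 2 ('positive'): P(H) ← 0.885·0.5790 / (0.885·0.5790 + 0.201·0.4210) = 0.51240/0.59703 = 0.8583.

Posterior P(H) ≈ 0.8583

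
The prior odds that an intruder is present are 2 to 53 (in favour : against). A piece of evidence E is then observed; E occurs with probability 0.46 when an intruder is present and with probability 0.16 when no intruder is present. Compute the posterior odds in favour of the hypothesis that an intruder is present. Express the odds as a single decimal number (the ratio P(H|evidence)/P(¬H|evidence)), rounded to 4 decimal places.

Posterior odds ≈ 0.1085

Prior odds = 2/53 = 0.037736.
Likelihood ratio for E = 0.46/0.16 = 2.8750.
Posterior odds = prior odds × LR = 0.10849.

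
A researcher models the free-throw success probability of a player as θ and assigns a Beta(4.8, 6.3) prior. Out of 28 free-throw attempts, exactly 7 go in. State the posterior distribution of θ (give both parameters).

The binomial likelihood is conjugate to the Beta prior: with 7 successes and 21 failures, the posterior is Beta(4.8+7, 6.3+21) = Beta(11.8, 27.3).

Posterior: Beta(11.8, 27.3)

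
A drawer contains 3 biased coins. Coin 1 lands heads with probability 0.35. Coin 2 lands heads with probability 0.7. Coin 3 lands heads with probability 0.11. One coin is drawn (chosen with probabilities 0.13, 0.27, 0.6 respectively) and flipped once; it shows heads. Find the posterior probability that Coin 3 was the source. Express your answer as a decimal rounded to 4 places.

Posterior probability ≈ 0.2196

P(heads|C1) = 0.35; P(heads|C2) = 0.7; P(heads|C3) = 0.11.
Prior × likelihood for each source: 0.13·0.35=0.04550, 0.27·0.7=0.1890, 0.6·0.11=0.06600. Summing gives P(heads) = 0.30050.
P(Coin 3 | heads) = 0.06600 / 0.30050 = 0.2196.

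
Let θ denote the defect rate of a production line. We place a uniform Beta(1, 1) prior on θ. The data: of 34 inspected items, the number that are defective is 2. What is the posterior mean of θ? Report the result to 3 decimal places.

Posterior mean ≈ 0.083

The binomial likelihood is conjugate to the Beta prior: with 2 successes and 32 failures, the posterior is Beta(1+2, 1+32) = Beta(3, 33).
Posterior mean = α/(α+β) = 3/36 = 0.083.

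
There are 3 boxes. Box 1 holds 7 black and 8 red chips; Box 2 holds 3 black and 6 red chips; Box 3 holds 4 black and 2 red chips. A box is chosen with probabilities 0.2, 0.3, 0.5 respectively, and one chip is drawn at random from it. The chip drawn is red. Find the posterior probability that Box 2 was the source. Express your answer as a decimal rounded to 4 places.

P(red|Box 1) = 0.5333; P(red|Box 2) = 0.6667; P(red|Box 3) = 0.3333.
Prior × likelihood for each source: 0.2·0.5333=0.1067, 0.3·0.6667=0.2000, 0.5·0.3333=0.1667. Summing gives P(red) = 0.47333.
P(Box 2 | red) = 0.2000 / 0.47333 = 0.4225.

Posterior probability ≈ 0.4225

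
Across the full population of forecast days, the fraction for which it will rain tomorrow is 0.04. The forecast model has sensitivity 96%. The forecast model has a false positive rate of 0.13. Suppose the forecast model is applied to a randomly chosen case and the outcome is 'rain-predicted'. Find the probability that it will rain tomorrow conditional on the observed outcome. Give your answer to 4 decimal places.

Let H be the event that it will rain tomorrow. P(H) = 0.04, so P(¬H) = 0.96. With E the 'rain-predicted' result, P(E|H) = 0.96 and P(E|¬H) = 0.13.
P(E) = 0.96·0.04 + 0.13·0.96 = 0.038400 + 0.12480 = 0.16320.
By Bayes' theorem, P(H|E) = 0.038400 / 0.16320 = 0.2353.

P(H | E) ≈ 0.2353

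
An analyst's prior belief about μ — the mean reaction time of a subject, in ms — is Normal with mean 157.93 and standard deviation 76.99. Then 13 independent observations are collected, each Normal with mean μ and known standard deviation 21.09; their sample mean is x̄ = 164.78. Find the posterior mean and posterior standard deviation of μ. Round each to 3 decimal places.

Posterior mean ≈ 164.741; posterior SD ≈ 5.833

Prior precision 1/τ₀² = 1/76.99² = 0.00016871; data precision n/σ² = 13/21.09² = 0.0292274.
Posterior precision = 0.00016871 + 0.0292274 = 0.0293961, giving posterior SD = 1/√0.0293961 = 5.833.
Posterior mean = (0.00016871·157.93 + 0.0292274·164.78) / 0.0293961 = 164.741.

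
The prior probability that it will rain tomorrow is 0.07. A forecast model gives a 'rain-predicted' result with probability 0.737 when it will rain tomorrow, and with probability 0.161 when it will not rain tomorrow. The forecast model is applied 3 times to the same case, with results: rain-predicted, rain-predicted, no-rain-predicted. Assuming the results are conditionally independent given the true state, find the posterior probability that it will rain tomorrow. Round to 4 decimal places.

Posterior P(H) ≈ 0.3308

With H the event that it will rain tomorrow, the joint likelihood of the observed sequence is P(data|H) = 0.737·0.737·0.263 = 0.14285 and P(data|¬H) = 0.161·0.161·0.839 = 0.021748.
Bayes: P(H|data) = 0.07·0.14285 / (0.07·0.14285 + 0.93·0.021748) = 0.0099997/0.030225 = 0.3308.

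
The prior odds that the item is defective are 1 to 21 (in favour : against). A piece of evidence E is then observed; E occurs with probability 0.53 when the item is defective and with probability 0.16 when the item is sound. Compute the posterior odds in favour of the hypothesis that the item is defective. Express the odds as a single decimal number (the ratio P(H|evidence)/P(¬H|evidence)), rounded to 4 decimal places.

Posterior odds ≈ 0.1577

Prior odds = 1/21 = 0.047619. In log-odds, ln(0.047619) = -3.0445.
Add log likelihood ratio: ln(3.3125) = 1.1977.
Posterior log-odds = -1.8468, so posterior odds = exp(-1.8468) = 0.15774.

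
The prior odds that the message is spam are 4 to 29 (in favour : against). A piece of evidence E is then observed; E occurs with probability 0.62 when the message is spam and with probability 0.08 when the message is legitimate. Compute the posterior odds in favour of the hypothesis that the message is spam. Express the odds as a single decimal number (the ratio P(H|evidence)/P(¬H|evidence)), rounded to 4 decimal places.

Posterior odds ≈ 1.0690

Prior odds = 4/29 = 0.13793. In log-odds, ln(0.13793) = -1.9810.
Add log likelihood ratio: ln(7.7500) = 2.0477.
Posterior log-odds = 0.066691, so posterior odds = exp(0.066691) = 1.0690.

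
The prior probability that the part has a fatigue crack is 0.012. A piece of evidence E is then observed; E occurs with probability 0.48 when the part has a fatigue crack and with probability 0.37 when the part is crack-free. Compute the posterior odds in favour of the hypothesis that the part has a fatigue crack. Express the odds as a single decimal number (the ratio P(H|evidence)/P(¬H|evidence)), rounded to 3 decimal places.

Posterior odds ≈ 0.016

Prior odds = 0.012/(1−0.012) = 0.012146.
Likelihood ratio for E = 0.48/0.37 = 1.2973.
Posterior odds = prior odds × LR = 0.015757.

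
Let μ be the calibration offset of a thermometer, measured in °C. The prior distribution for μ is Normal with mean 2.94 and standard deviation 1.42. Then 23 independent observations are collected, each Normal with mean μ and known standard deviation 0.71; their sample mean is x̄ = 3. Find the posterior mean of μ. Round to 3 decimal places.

Posterior mean ≈ 2.999

With known σ, the Normal prior is conjugate. Weight on the data is w = (n/σ²)/(n/σ² + 1/τ₀²) = 45.6259/(45.6259+0.495933) = 0.98925.
Posterior mean = w·x̄ + (1−w)·μ₀ = 0.98925·3 + 0.010753·2.94 = 2.999.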